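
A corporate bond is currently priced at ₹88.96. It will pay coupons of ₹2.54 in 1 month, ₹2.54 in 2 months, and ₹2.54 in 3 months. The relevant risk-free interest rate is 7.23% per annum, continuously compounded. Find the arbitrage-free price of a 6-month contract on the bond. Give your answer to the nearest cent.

PV(coupons) I = 2.54·e^(−0.0723·1/12) + 2.54·e^(−0.0723·2/12) + 2.54·e^(−0.0723·3/12)
I = 2.5247 + 2.5096 + 2.4945 = 7.5288
F = (S − I)·e^(rT) = (88.96 − 7.5288) · e^(0.0723·6/12)
= 81.4312 · e^0.036150 = 81.4312 × 1.036811 = ₹84.43

₹84.43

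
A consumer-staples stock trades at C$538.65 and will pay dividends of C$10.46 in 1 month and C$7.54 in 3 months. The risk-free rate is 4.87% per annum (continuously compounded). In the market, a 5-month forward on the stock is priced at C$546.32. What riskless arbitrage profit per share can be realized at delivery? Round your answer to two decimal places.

PV(dividends) I = 10.46·e^(−0.0487·1/12) + 7.54·e^(−0.0487·3/12) = 17.8664
Fair forward F* = (S − I)·e^(rT) = (538.65 − 17.8664)·e^0.020292 = 520.7836 × 1.020499 = 531.4591
Market C$546.32 > fair 531.4591: forward overpriced → cash-and-carry (borrow at r, buy the stock and collect the dividends, short the forward).
Profit at T = |F_mkt − F*| = |546.32 − 531.4591| = C$14.86 per share

C$14.86 per share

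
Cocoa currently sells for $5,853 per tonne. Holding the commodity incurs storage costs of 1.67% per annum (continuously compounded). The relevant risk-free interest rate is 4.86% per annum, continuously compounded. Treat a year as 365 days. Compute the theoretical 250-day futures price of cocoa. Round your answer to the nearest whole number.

$6,121 per tonne

Net carry = r + u − y = 0.0486 + 0.0167 − 0.0000 = 0.0653
F = S·e^((r+u−y)T) = 5853 · e^(0.0653 × 250/365) = 5853 · e^0.044726
= 5853 × 1.045741 = $6,121 per tonne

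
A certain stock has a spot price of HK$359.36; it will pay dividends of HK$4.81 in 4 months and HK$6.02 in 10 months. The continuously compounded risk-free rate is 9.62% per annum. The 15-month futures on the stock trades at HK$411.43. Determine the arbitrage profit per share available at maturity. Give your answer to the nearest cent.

PV(dividends) I = 4.81·e^(−0.0962·4/12) + 6.02·e^(−0.0962·10/12) = 10.2144
Fair futures F* = (S − I)·e^(rT) = (359.36 − 10.2144)·e^0.120250 = 349.1456 × 1.127779 = 393.7591
Market HK$411.43 > fair 393.7591: forward overpriced → cash-and-carry (borrow at r, buy the stock and collect the dividends, short the forward).
Profit at T = |F_mkt − F*| = |411.43 − 393.7591| = HK$17.67 per share

HK$17.67 per share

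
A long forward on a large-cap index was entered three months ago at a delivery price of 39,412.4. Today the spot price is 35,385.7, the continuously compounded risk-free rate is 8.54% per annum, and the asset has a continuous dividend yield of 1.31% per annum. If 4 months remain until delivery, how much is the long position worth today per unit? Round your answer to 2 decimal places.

Current fair forward for the remaining 4 months: F = S·e^((r − q)·T), (r − q) = 0.0854 − 0.0131 = 0.0723
F = 35385.7 · e^(0.0723 × 4/12) = 35385.7 × 1.02439275 = 36248.8545
Value of long forward = (F − K)·e^(−rT) = (36248.8545 − 39412.4) · e^(−0.0854·4/12)
= -3163.5455 × 0.97193469 = -3074.76

-3074.76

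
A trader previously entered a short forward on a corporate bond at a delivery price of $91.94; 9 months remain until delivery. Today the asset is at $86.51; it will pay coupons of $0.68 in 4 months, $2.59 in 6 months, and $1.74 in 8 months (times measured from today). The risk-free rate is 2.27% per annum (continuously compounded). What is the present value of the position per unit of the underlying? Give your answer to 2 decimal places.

PV(remaining coupons) I = 0.68·e^(−0.0227·4/12) + 2.59·e^(−0.0227·6/12) + 1.74·e^(−0.0227·8/12) = 4.9495
Current forward F = (S − I)·e^(rT) = (86.51 − 4.9495)·e^(0.0227·9/12) = 81.5605 × 1.017171 = 82.9610
Value (long) = (F − K)·e^(−rT) = (82.9610 − 91.94) × 0.983119 = -8.8274
Short position value = −(long value) = $8.83

$8.83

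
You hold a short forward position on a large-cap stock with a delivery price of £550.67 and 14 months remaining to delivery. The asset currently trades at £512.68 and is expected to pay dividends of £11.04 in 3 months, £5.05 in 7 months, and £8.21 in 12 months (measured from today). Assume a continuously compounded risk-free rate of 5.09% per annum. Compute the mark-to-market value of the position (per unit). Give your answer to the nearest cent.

PV(remaining dividends) I = 11.04·e^(−0.0509·3/12) + 5.05·e^(−0.0509·7/12) + 8.21·e^(−0.0509·12/12) = 23.6052
Current forward F = (S − I)·e^(rT) = (512.68 − 23.6052)·e^(0.0509·14/12) = 489.0748 × 1.061182 = 518.9974
Value (long) = (F − K)·e^(−rT) = (518.9974 − 550.67) × 0.942345 = -29.8465
Short position value = −(long value) = £29.85

£29.85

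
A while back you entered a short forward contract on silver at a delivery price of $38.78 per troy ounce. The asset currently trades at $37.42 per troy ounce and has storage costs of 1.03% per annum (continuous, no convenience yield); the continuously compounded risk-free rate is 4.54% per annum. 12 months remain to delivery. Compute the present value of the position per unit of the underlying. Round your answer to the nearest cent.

-$0.75 per troy ounce

Current fair forward for the remaining 12 months: F = S·e^((r + u)·T), (r + u) = 0.0454 + 0.0103 = 0.0557
F = 37.42 · e^(0.0557 × 12/12) = 37.42 × 1.057280 = 39.5634
Value of long forward = (F − K)·e^(−rT) = (39.5634 − 38.78) · e^(−0.0454·12/12)
= 0.7834 × 0.955615 = 0.75
Short position value = −(long value) = -$0.75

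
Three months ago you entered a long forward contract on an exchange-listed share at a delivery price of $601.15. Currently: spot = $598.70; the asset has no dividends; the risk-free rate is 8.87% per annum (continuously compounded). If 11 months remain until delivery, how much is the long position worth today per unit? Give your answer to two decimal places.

Current fair forward for the remaining 11 months: F = S·e^(r·T), r = 0.0887
F = 598.70 · e^(0.0887 × 11/12) = 598.70 × 1.084705 = 649.4129
Value of long forward = (F − K)·e^(−rT) = (649.4129 − 601.15) · e^(−0.0887·11/12)
= 48.2629 × 0.921909 = 44.49

$44.49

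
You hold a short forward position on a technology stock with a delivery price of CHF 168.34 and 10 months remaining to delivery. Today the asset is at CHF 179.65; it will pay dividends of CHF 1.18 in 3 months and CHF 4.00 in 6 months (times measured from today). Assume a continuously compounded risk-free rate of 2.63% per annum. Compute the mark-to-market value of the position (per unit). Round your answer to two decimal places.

-CHF 9.84

PV(remaining dividends) I = 1.18·e^(−0.0263·3/12) + 4.00·e^(−0.0263·6/12) = 5.1200
Current forward F = (S − I)·e^(rT) = (179.65 − 5.1200)·e^(0.0263·10/12) = 174.5300 × 1.022159 = 178.3974
Value (long) = (F − K)·e^(−rT) = (178.3974 − 168.34) × 0.978322 = 9.8394
Short position value = −(long value) = -CHF 9.84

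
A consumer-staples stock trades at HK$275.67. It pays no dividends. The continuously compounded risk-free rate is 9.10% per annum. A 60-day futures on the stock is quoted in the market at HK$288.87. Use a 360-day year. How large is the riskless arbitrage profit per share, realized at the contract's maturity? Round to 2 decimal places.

HK$8.99 per share

Fair futures: F* = S·e^(carry·T), with carry = r = 0.0910
F* = 275.67 · e^(0.0910 × 60/360) = 275.67 · e^0.015167 = 275.67 × 1.015283 = HK$279.8831
Market HK$288.87 > fair HK$279.8831: forward overpriced → cash-and-carry (buy spot, short the forward).
At maturity, profit = |F_mkt − F*| = |288.87 − 279.8831| = HK$8.99 per share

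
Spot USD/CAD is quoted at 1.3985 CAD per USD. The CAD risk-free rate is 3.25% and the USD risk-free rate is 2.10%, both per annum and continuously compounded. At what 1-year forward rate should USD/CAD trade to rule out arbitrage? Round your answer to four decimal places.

F = S·e^((r_CAD − r_USD)T) = 1.3985 · e^((0.0325 − 0.0210) × 1)
= 1.3985 · e^0.011500 = 1.3985 × 1.011566
F = 1.4147 CAD per USD

1.4147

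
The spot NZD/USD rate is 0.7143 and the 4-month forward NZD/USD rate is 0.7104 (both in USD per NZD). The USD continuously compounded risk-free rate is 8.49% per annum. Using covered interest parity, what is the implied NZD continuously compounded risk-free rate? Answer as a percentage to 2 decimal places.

F = S·e^((r_USD − r_NZD)T) ⇒ r_NZD = r_USD − ln(F/S)/T
ln(0.7104/0.7143) = -0.005475; /(4/12) = -0.016425
r_NZD = 0.0849 + 0.016425 = 0.101325
r_NZD = 10.13%

10.13%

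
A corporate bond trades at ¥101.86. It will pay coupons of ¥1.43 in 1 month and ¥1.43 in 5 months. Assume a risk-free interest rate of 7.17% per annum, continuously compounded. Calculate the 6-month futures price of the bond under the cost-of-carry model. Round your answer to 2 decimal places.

¥102.67

PV(coupons) I = 1.43·e^(−0.0717·1/12) + 1.43·e^(−0.0717·5/12)
I = 1.4215 + 1.3879 = 2.8094
F = (S − I)·e^(rT) = (101.86 − 2.8094) · e^(0.0717·6/12)
= 99.0506 · e^0.035850 = 99.0506 × 1.036500 = ¥102.67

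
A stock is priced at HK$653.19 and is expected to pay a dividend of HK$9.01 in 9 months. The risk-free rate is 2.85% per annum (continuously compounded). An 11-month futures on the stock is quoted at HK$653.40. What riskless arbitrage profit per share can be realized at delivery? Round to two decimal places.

HK$8.03 per share

PV(dividends) I = 9.01·e^(−0.0285·9/12) = 8.8195
Fair futures F* = (S − I)·e^(rT) = (653.19 − 8.8195)·e^0.026125 = 644.3705 × 1.026469 = 661.4263
Market HK$653.40 < fair 661.4263: forward underpriced → reverse cash-and-carry (short the stock, invest proceeds at r, pay the dividends, go long the forward).
Profit at T = |F_mkt − F*| = |653.40 − 661.4263| = HK$8.03 per share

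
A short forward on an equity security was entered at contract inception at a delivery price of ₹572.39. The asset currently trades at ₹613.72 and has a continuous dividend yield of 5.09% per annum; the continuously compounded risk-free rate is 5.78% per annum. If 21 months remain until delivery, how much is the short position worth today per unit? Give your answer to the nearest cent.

Current fair forward for the remaining 21 months: F = S·e^((r − q)·T), (r − q) = 0.0578 − 0.0509 = 0.0069
F = 613.72 · e^(0.0069 × 21/12) = 613.72 × 1.012148 = 621.1755
Value of long forward = (F − K)·e^(−rT) = (621.1755 − 572.39) · e^(−0.0578·21/12)
= 48.7855 × 0.903797 = 44.09
Short position value = −(long value) = -₹44.09

-₹44.09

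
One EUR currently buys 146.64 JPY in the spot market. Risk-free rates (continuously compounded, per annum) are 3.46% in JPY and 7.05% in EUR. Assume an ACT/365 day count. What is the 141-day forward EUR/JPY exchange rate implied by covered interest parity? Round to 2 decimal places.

F = S·e^((r_JPY − r_EUR)T) = 146.64 · e^((0.0346 − 0.0705) × 141/365)
= 146.64 · e^-0.013868 = 146.64 × 0.986228
F = 144.62 JPY per EUR

144.62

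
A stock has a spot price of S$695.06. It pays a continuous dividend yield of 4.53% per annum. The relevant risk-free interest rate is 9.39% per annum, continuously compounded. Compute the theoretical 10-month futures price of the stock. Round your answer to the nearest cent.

F = S·e^((r − q)T) = 695.06 · e^((0.0939 − 0.0453) × 10/12)
= 695.06 · e^0.040500 = 695.06 × 1.041331
F = S$723.79

S$723.79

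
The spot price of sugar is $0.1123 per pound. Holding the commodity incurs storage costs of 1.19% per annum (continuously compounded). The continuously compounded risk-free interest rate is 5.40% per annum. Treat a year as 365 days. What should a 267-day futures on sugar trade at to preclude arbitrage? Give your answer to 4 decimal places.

Net carry = r + u − y = 0.0540 + 0.0119 − 0.0000 = 0.0659
F = S·e^((r+u−y)T) = 0.1123 · e^(0.0659 × 267/365) = 0.1123 · e^0.048206
= 0.1123 × 1.049387 = $0.1178 per pound

$0.1178 per pound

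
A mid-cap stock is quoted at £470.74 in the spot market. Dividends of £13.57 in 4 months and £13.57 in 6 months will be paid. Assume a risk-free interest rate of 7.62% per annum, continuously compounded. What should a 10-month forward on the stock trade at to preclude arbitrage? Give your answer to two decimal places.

£473.59

PV(dividends) I = 13.57·e^(−0.0762·4/12) + 13.57·e^(−0.0762·6/12)
I = 13.2297 + 13.0627 = 26.2924
F = (S − I)·e^(rT) = (470.74 − 26.2924) · e^(0.0762·10/12)
= 444.4476 · e^0.063500 = 444.4476 × 1.065559 = £473.59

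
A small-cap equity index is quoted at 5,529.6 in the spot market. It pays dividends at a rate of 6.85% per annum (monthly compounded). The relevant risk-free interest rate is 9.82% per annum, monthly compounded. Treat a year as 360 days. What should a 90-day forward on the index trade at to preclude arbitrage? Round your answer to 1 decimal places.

5,570.5

F = S · (1+r/12)^(12T) / (1+q/12)^(12T)
= 5529.6 × 1.024751 / 1.017223 = 5529.6 × 1.007401
F = 5,570.5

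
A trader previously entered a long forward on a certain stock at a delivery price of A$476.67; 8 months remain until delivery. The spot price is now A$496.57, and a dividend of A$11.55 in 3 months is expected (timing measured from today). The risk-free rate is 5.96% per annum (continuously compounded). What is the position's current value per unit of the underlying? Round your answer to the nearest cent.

PV(remaining dividends) I = 11.55·e^(−0.0596·3/12) = 11.3792
Current forward F = (S − I)·e^(rT) = (496.57 − 11.3792)·e^(0.0596·8/12) = 485.1908 × 1.040533 = 504.8570
Value (long) = (F − K)·e^(−rT) = (504.8570 − 476.67) × 0.961046 = 27.0890
Value = A$27.09

A$27.09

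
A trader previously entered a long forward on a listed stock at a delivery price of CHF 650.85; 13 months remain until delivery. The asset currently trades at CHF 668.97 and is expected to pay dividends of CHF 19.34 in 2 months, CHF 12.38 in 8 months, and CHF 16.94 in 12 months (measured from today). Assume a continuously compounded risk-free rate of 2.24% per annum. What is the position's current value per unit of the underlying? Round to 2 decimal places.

PV(remaining dividends) I = 19.34·e^(−0.0224·2/12) + 12.38·e^(−0.0224·8/12) + 16.94·e^(−0.0224·12/12) = 48.0292
Current forward F = (S − I)·e^(rT) = (668.97 − 48.0292)·e^(0.0224·13/12) = 620.9408 × 1.024563 = 636.1930
Value (long) = (F − K)·e^(−rT) = (636.1930 − 650.85) × 0.976025 = -14.3056
Value = -CHF 14.31

-CHF 14.31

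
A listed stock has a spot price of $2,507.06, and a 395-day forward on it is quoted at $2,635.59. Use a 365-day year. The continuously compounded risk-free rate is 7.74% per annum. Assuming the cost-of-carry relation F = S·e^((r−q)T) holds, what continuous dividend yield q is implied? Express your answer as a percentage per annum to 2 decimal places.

From F = S·e^((r−q)T): (r − q) = ln(F/S)/T
ln(2635.59/2507.06) = ln(1.051267) = 0.049996
(r − q) = 0.049996 / (395/365) = 0.046199
q = r − ln(F/S)/T = 0.0774 − 0.046199 = 0.031201
q = 3.12%

3.12%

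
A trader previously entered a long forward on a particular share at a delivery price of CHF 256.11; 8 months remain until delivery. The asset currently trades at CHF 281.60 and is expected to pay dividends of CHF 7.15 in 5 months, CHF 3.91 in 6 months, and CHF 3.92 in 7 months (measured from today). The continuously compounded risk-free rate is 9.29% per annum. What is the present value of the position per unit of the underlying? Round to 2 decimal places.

CHF 26.55

PV(remaining dividends) I = 7.15·e^(−0.0929·5/12) + 3.91·e^(−0.0929·6/12) + 3.92·e^(−0.0929·7/12) = 14.3243
Current forward F = (S − I)·e^(rT) = (281.60 − 14.3243)·e^(0.0929·8/12) = 267.2757 × 1.063891 = 284.3522
Value (long) = (F − K)·e^(−rT) = (284.3522 − 256.11) × 0.939946 = 26.5461
Value = CHF 26.55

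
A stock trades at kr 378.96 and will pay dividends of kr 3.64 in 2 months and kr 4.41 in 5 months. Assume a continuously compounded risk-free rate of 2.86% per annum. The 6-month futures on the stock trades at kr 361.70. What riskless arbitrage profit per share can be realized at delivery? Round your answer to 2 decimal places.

kr 14.62 per share

PV(dividends) I = 3.64·e^(−0.0286·2/12) + 4.41·e^(−0.0286·5/12) = 7.9805
Fair futures F* = (S − I)·e^(rT) = (378.96 − 7.9805)·e^0.014300 = 370.9795 × 1.014403 = 376.3227
Market kr 361.70 < fair 376.3227: forward underpriced → reverse cash-and-carry (short the stock, invest proceeds at r, pay the dividends, go long the forward).
Profit at T = |F_mkt − F*| = |361.70 − 376.3227| = kr 14.62 per share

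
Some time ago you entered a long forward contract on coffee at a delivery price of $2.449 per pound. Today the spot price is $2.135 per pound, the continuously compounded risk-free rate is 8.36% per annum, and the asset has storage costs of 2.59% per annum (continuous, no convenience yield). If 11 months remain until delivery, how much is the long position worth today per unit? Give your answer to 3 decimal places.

Current fair forward for the remaining 11 months: F = S·e^((r + u)·T), (r + u) = 0.0836 + 0.0259 = 0.1095
F = 2.135 · e^(0.1095 × 11/12) = 2.135 × 1.105585 = 2.3604
Value of long forward = (F − K)·e^(−rT) = (2.3604 − 2.449) · e^(−0.0836·11/12)
= -0.0886 × 0.926229 = -0.082

-$0.082 per pound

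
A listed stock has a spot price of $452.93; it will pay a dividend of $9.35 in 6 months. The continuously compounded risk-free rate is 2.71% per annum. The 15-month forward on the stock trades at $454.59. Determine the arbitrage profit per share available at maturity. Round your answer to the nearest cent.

$4.40 per share

PV(dividends) I = 9.35·e^(−0.0271·6/12) = 9.2242
Fair forward F* = (S − I)·e^(rT) = (452.93 − 9.2242)·e^0.033875 = 443.7058 × 1.034455 = 458.9937
Market $454.59 < fair 458.9937: forward underpriced → reverse cash-and-carry (short the stock, invest proceeds at r, pay the dividends, go long the forward).
Profit at T = |F_mkt − F*| = |454.59 − 458.9937| = $4.40 per share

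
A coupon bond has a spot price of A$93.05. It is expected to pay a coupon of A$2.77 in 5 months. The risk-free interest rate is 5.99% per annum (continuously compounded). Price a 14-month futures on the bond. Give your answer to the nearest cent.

A$96.89

PV(coupons) I = 2.77·e^(−0.0599·5/12)
I = 2.7017
F = (S − I)·e^(rT) = (93.05 − 2.7017) · e^(0.0599·14/12)
= 90.3483 · e^0.069883 = 90.3483 × 1.072383 = A$96.89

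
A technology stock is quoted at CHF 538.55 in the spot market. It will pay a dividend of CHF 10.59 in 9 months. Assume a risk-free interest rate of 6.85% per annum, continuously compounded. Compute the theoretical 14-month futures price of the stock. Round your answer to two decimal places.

PV(dividends) I = 10.59·e^(−0.0685·9/12)
I = 10.0597
F = (S − I)·e^(rT) = (538.55 − 10.0597) · e^(0.0685·14/12)
= 528.4903 · e^0.079917 = 528.4903 × 1.083197 = CHF 572.46

CHF 572.46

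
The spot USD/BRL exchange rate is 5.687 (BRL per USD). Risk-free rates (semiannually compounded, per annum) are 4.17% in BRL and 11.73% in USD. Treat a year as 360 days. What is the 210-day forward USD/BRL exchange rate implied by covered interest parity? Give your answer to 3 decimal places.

5.451

By covered interest parity, F = S · (1+r_BRL/2)^(2T) / (1+r_USD/2)^(2T)
= 5.687 × 1.024367 / 1.068754 = 5.687 × 0.958468
F = 5.451 BRL per USD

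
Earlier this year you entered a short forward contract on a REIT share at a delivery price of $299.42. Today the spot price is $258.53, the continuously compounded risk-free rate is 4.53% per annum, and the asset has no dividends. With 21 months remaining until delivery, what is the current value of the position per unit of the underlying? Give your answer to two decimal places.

Current fair forward for the remaining 21 months: F = S·e^(r·T), r = 0.0453
F = 258.53 · e^(0.0453 × 21/12) = 258.53 × 1.082502 = 279.8592
Value of long forward = (F − K)·e^(−rT) = (279.8592 − 299.42) · e^(−0.0453·21/12)
= -19.5608 × 0.923786 = -18.07
Short position value = −(long value) = $18.07

$18.07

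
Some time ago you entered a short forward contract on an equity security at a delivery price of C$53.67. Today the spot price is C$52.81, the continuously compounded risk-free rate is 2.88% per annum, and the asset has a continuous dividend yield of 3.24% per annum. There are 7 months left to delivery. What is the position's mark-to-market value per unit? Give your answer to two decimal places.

Current fair forward for the remaining 7 months: F = S·e^((r − q)·T), (r − q) = 0.0288 − 0.0324 = -0.0036
F = 52.81 · e^(-0.0036 × 7/12) = 52.81 × 0.997902 = 52.6992
Value of long forward = (F − K)·e^(−rT) = (52.6992 − 53.67) · e^(−0.0288·7/12)
= -0.9708 × 0.983340 = -0.95
Short position value = −(long value) = C$0.95

C$0.95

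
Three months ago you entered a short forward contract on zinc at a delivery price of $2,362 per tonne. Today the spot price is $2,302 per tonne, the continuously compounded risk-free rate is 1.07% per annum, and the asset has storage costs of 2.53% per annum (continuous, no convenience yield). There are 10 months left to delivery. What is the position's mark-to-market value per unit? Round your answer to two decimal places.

-$10.02 per tonne

Current fair forward for the remaining 10 months: F = S·e^((r + u)·T), (r + u) = 0.0107 + 0.0253 = 0.0360
F = 2302 · e^(0.0360 × 10/12) = 2302 × 1.03045453 = 2372.1063
Value of long forward = (F − K)·e^(−rT) = (2372.1063 − 2362) · e^(−0.0107·10/12)
= 10.1063 × 0.99112297 = 10.02
Short position value = −(long value) = -$10.02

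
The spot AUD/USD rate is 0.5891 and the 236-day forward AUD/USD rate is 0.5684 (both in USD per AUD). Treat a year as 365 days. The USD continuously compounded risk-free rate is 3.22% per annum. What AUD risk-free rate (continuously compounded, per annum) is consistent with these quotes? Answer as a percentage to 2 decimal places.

F = S·e^((r_USD − r_AUD)T) ⇒ r_AUD = r_USD − ln(F/S)/T
ln(0.5684/0.5891) = -0.035771; /(236/365) = -0.055324
r_AUD = 0.0322 + 0.055324 = 0.087524
r_AUD = 8.75%

8.75%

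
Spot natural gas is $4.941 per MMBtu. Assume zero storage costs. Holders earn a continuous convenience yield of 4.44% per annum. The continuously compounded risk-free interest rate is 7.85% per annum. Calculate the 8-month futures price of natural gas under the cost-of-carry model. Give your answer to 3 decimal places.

$5.055 per MMBtu

Net carry = r + u − y = 0.0785 + 0.0000 − 0.0444 = 0.0341
F = S·e^((r+u−y)T) = 4.941 · e^(0.0341 × 8/12) = 4.941 · e^0.022733
= 4.941 × 1.022993 = $5.055 per MMBtu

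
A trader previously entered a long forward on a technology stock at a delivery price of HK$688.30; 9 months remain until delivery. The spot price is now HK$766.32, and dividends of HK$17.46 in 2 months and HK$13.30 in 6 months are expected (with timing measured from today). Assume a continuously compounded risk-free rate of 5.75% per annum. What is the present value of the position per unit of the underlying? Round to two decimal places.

HK$76.86

PV(remaining dividends) I = 17.46·e^(−0.0575·2/12) + 13.30·e^(−0.0575·6/12) = 30.2165
Current forward F = (S − I)·e^(rT) = (766.32 − 30.2165)·e^(0.0575·9/12) = 736.1035 × 1.044068 = 768.5421
Value (long) = (F − K)·e^(−rT) = (768.5421 − 688.30) × 0.957792 = 76.8552
Value = HK$76.86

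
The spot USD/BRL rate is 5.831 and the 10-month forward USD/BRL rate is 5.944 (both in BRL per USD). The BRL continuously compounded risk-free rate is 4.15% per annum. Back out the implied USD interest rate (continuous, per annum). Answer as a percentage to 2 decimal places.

1.85%

F = S·e^((r_BRL − r_USD)T) ⇒ r_USD = r_BRL − ln(F/S)/T
ln(5.944/5.831) = 0.019194; /(10/12) = 0.023033
r_USD = 0.0415 − 0.023033 = 0.018467
r_USD = 1.85%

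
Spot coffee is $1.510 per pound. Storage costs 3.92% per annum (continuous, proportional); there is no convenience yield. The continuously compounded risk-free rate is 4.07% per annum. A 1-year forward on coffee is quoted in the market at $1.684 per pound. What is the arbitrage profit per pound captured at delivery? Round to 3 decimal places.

Fair forward: F* = S·e^(carry·T), with carry = (r + u) = 0.0407 + 0.0392 = 0.0799
F* = 1.510 · e^(0.0799 × 12/12) = 1.510 · e^0.079900 = 1.510 × 1.083179 = $1.6356
Market $1.684 > fair $1.6356: forward overpriced → cash-and-carry (buy spot, short the forward).
At maturity, profit = |F_mkt − F*| = |1.684 − 1.6356| = $0.048 per pound

$0.048 per pound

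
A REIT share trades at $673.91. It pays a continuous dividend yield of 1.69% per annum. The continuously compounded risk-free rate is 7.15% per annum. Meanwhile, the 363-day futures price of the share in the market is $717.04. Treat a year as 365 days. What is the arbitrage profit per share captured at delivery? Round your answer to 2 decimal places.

$5.52 per share

Fair futures: F* = S·e^(carry·T), with carry = (r − q) = 0.0715 − 0.0169 = 0.0546
F* = 673.91 · e^(0.0546 × 363/365) = 673.91 · e^0.054301 = 673.91 × 1.055802 = $711.5155
Market $717.04 > fair $711.5155: forward overpriced → cash-and-carry (buy spot, short the forward).
At maturity, profit = |F_mkt − F*| = |717.04 − 711.5155| = $5.52 per share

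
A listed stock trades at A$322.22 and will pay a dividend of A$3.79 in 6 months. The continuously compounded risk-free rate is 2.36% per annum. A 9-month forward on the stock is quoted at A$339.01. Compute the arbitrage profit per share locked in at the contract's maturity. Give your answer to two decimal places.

A$14.85 per share

PV(dividends) I = 3.79·e^(−0.0236·6/12) = 3.7455
Fair forward F* = (S − I)·e^(rT) = (322.22 − 3.7455)·e^0.017700 = 318.4745 × 1.017858 = 324.1618
Market A$339.01 > fair 324.1618: forward overpriced → cash-and-carry (borrow at r, buy the stock and collect the dividends, short the forward).
Profit at T = |F_mkt − F*| = |339.01 − 324.1618| = A$14.85 per share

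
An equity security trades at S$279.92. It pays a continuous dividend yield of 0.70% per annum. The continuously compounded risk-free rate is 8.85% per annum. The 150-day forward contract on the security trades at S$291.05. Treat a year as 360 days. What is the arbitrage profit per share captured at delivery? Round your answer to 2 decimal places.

Fair forward: F* = S·e^(carry·T), with carry = (r − q) = 0.0885 − 0.0070 = 0.0815
F* = 279.92 · e^(0.0815 × 150/360) = 279.92 · e^0.033958 = 279.92 × 1.034541 = S$289.5887
Market S$291.05 > fair S$289.5887: forward overpriced → cash-and-carry (buy spot, short the forward).
At maturity, profit = |F_mkt − F*| = |291.05 − 289.5887| = S$1.46 per share

S$1.46 per share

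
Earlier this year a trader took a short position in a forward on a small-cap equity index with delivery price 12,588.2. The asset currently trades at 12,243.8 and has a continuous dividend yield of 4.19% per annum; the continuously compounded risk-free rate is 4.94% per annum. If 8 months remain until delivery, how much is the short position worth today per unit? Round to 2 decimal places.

Current fair forward for the remaining 8 months: F = S·e^((r − q)·T), (r − q) = 0.0494 − 0.0419 = 0.0075
F = 12243.8 · e^(0.0075 × 8/12) = 12243.8 × 1.00501252 = 12305.1723
Value of long forward = (F − K)·e^(−rT) = (12305.1723 − 12588.2) · e^(−0.0494·8/12)
= -283.0277 × 0.96760306 = -273.86
Short position value = −(long value) = 273.86

273.86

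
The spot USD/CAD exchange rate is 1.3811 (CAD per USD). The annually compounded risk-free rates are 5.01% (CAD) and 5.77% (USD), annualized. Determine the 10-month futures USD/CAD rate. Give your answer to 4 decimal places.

1.3728

By covered interest parity, F = S · (1+r_CAD)^T / (1+r_USD)^T
= 1.3811 × 1.041579 / 1.047857 = 1.3811 × 0.994009
F = 1.3728 CAD per USD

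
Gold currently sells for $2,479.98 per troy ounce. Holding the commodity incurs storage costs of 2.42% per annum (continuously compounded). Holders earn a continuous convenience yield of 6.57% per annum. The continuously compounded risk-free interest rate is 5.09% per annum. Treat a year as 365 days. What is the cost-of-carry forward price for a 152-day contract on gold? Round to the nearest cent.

Net carry = r + u − y = 0.0509 + 0.0242 − 0.0657 = 0.0094
F = S·e^((r+u−y)T) = 2479.98 · e^(0.0094 × 152/365) = 2479.98 · e^0.00391452
= 2479.98 × 1.00392219 = $2,489.71 per troy ounce

$2,489.71 per troy ounce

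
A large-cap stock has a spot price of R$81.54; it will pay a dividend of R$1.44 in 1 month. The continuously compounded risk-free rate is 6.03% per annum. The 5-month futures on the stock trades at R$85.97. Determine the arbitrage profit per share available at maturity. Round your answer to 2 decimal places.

PV(dividends) I = 1.44·e^(−0.0603·1/12) = 1.4328
Fair futures F* = (S − I)·e^(rT) = (81.54 − 1.4328)·e^0.025125 = 80.1072 × 1.025443 = 82.1454
Market R$85.97 > fair 82.1454: forward overpriced → cash-and-carry (borrow at r, buy the stock and collect the dividends, short the forward).
Profit at T = |F_mkt − F*| = |85.97 − 82.1454| = R$3.82 per share

R$3.82 per share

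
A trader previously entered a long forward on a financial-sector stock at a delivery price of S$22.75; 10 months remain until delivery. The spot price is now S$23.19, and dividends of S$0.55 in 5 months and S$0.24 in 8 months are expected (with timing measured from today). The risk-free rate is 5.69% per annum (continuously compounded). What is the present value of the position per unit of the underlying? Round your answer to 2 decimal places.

S$0.73

PV(remaining dividends) I = 0.55·e^(−0.0569·5/12) + 0.24·e^(−0.0569·8/12) = 0.7682
Current forward F = (S − I)·e^(rT) = (23.19 − 0.7682)·e^(0.0569·10/12) = 22.4218 × 1.048559 = 23.5106
Value (long) = (F − K)·e^(−rT) = (23.5106 − 22.75) × 0.953690 = 0.7254
Value = S$0.73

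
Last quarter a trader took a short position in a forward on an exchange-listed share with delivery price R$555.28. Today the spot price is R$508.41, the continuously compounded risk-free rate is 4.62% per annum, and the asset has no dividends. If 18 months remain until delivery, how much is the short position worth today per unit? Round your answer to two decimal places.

R$9.69

Current fair forward for the remaining 18 months: F = S·e^(r·T), r = 0.0462
F = 508.41 · e^(0.0462 × 18/12) = 508.41 × 1.071758 = 544.8925
Value of long forward = (F − K)·e^(−rT) = (544.8925 − 555.28) · e^(−0.0462·18/12)
= -10.3875 × 0.933047 = -9.69
Short position value = −(long value) = R$9.69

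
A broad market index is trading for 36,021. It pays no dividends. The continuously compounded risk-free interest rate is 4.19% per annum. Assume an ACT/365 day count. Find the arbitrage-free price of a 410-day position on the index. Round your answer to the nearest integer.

37,757

F = S·e^(rT) = 36021 · e^(0.0419 × 410/365)
= 36021 · e^0.047066 = 36021 × 1.048191
F = 37,757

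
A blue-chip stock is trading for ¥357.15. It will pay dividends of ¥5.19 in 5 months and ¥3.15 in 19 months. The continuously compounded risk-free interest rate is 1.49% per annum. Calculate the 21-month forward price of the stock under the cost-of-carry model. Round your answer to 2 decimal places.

¥358.13

PV(dividends) I = 5.19·e^(−0.0149·5/12) + 3.15·e^(−0.0149·19/12)
I = 5.1579 + 3.0766 = 8.2345
F = (S − I)·e^(rT) = (357.15 − 8.2345) · e^(0.0149·21/12)
= 348.9155 · e^0.026075 = 348.9155 × 1.026418 = ¥358.13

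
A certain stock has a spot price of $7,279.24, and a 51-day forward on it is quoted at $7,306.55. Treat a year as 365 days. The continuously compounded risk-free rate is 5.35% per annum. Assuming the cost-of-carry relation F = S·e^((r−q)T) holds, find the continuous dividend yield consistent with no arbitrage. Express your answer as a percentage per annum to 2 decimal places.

2.67%

From F = S·e^((r−q)T): (r − q) = ln(F/S)/T
ln(7306.55/7279.24) = ln(1.003752) = 0.003745
(r − q) = 0.003745 / (51/365) = 0.026802
q = r − ln(F/S)/T = 0.0535 − 0.026802 = 0.026698
q = 2.67%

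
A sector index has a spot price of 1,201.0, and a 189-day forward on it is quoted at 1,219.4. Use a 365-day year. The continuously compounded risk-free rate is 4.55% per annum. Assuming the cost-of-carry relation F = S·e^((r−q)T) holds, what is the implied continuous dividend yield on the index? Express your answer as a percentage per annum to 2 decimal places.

1.61%

From F = S·e^((r−q)T): (r − q) = ln(F/S)/T
ln(1219.4/1201.0) = ln(1.015321) = 0.015205
(r − q) = 0.015205 / (189/365) = 0.029364
q = r − ln(F/S)/T = 0.0455 − 0.029364 = 0.016136
q = 1.61%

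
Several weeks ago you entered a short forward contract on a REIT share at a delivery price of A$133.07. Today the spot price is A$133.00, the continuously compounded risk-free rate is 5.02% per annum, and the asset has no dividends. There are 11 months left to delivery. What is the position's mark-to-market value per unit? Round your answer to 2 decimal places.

-A$5.91

Current fair forward for the remaining 11 months: F = S·e^(r·T), r = 0.0502
F = 133.00 · e^(0.0502 × 11/12) = 133.00 × 1.047092 = 139.2632
Value of long forward = (F − K)·e^(−rT) = (139.2632 − 133.07) · e^(−0.0502·11/12)
= 6.1932 × 0.955026 = 5.91
Short position value = −(long value) = -A$5.91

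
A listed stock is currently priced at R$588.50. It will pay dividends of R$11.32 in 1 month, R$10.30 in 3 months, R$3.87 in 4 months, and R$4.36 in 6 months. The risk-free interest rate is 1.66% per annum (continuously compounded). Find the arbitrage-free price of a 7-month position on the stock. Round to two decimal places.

PV(dividends) I = 11.32·e^(−0.0166·1/12) + 10.30·e^(−0.0166·3/12) + 3.87·e^(−0.0166·4/12) + 4.36·e^(−0.0166·6/12)
I = 11.3044 + 10.2573 + 3.8486 + 4.3240 = 29.7343
F = (S − I)·e^(rT) = (588.50 − 29.7343) · e^(0.0166·7/12)
= 558.7657 · e^0.009683 = 558.7657 × 1.009730 = R$564.20

R$564.20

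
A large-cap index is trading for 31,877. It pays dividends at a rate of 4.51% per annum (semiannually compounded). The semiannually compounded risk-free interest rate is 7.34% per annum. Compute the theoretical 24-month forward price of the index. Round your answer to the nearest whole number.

33,678

F = S · (1+r/2)^(2T) / (1+q/2)^(2T)
= 31877 × 1.155081 / 1.093297 = 31877 × 1.056512
F = 33,678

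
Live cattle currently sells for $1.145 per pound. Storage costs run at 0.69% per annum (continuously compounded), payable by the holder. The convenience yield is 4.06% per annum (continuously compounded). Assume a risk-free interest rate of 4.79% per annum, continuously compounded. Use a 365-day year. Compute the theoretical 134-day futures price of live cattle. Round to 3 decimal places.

Net carry = r + u − y = 0.0479 + 0.0069 − 0.0406 = 0.0142
F = S·e^((r+u−y)T) = 1.145 · e^(0.0142 × 134/365) = 1.145 · e^0.005213
= 1.145 × 1.005227 = $1.151 per pound

$1.151 per pound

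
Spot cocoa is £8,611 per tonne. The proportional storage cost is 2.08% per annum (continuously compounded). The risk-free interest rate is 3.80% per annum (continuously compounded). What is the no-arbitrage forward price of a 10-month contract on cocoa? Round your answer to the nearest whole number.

£9,043 per tonne

Net carry = r + u − y = 0.0380 + 0.0208 − 0.0000 = 0.0588
F = S·e^((r+u−y)T) = 8611 · e^(0.0588 × 10/12) = 8611 · e^0.049000
= 8611 × 1.050220 = £9,043 per tonne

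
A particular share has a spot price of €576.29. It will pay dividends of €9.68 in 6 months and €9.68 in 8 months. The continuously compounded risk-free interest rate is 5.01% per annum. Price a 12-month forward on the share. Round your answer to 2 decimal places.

€586.13

PV(dividends) I = 9.68·e^(−0.0501·6/12) + 9.68·e^(−0.0501·8/12)
I = 9.4405 + 9.3620 = 18.8025
F = (S − I)·e^(rT) = (576.29 − 18.8025) · e^(0.0501·12/12)
= 557.4875 · e^0.050100 = 557.4875 × 1.051376 = €586.13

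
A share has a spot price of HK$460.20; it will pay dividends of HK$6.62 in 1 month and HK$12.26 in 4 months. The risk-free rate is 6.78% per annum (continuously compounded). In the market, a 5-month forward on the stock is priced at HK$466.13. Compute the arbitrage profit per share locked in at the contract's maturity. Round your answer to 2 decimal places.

PV(dividends) I = 6.62·e^(−0.0678·1/12) + 12.26·e^(−0.0678·4/12) = 18.5687
Fair forward F* = (S − I)·e^(rT) = (460.20 − 18.5687)·e^0.028250 = 441.6313 × 1.028653 = 454.2854
Market HK$466.13 > fair 454.2854: forward overpriced → cash-and-carry (borrow at r, buy the stock and collect the dividends, short the forward).
Profit at T = |F_mkt − F*| = |466.13 − 454.2854| = HK$11.84 per share

HK$11.84 per share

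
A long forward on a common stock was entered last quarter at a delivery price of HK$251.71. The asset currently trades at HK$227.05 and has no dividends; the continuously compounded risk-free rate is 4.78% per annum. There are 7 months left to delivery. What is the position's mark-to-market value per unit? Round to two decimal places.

-HK$17.74

Current fair forward for the remaining 7 months: F = S·e^(r·T), r = 0.0478
F = 227.05 · e^(0.0478 × 7/12) = 227.05 × 1.028276 = 233.4701
Value of long forward = (F − K)·e^(−rT) = (233.4701 − 251.71) · e^(−0.0478·7/12)
= -18.2399 × 0.972502 = -17.74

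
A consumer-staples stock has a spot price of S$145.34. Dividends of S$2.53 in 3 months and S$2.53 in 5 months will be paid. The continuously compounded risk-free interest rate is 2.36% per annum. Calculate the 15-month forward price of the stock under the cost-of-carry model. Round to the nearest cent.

PV(dividends) I = 2.53·e^(−0.0236·3/12) + 2.53·e^(−0.0236·5/12)
I = 2.5151 + 2.5052 = 5.0203
F = (S − I)·e^(rT) = (145.34 − 5.0203) · e^(0.0236·15/12)
= 140.3197 · e^0.029500 = 140.3197 × 1.029939 = S$144.52

S$144.52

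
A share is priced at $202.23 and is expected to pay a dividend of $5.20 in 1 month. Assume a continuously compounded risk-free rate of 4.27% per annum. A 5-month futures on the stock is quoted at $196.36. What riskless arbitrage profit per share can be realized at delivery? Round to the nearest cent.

$4.23 per share

PV(dividends) I = 5.20·e^(−0.0427·1/12) = 5.1815
Fair futures F* = (S − I)·e^(rT) = (202.23 − 5.1815)·e^0.017792 = 197.0485 × 1.017951 = 200.5857
Market $196.36 < fair 200.5857: forward underpriced → reverse cash-and-carry (short the stock, invest proceeds at r, pay the dividends, go long the forward).
Profit at T = |F_mkt − F*| = |196.36 − 200.5857| = $4.23 per share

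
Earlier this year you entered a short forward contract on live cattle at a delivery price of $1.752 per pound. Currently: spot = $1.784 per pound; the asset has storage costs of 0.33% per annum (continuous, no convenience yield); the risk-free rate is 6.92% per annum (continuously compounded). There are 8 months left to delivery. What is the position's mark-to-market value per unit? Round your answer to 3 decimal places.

Current fair forward for the remaining 8 months: F = S·e^((r + u)·T), (r + u) = 0.0692 + 0.0033 = 0.0725
F = 1.784 · e^(0.0725 × 8/12) = 1.784 × 1.049520 = 1.8723
Value of long forward = (F − K)·e^(−rT) = (1.8723 − 1.752) · e^(−0.0692·8/12)
= 0.1203 × 0.954915 = 0.115
Short position value = −(long value) = -$0.115

-$0.115 per pound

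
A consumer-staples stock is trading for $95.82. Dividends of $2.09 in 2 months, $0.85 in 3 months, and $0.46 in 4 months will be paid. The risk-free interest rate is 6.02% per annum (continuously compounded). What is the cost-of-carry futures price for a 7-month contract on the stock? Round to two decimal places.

$95.77

PV(dividends) I = 2.09·e^(−0.0602·2/12) + 0.85·e^(−0.0602·3/12) + 0.46·e^(−0.0602·4/12)
I = 2.0691 + 0.8373 + 0.4509 = 3.3573
F = (S − I)·e^(rT) = (95.82 − 3.3573) · e^(0.0602·7/12)
= 92.4627 · e^0.035117 = 92.4627 × 1.035741 = $95.77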